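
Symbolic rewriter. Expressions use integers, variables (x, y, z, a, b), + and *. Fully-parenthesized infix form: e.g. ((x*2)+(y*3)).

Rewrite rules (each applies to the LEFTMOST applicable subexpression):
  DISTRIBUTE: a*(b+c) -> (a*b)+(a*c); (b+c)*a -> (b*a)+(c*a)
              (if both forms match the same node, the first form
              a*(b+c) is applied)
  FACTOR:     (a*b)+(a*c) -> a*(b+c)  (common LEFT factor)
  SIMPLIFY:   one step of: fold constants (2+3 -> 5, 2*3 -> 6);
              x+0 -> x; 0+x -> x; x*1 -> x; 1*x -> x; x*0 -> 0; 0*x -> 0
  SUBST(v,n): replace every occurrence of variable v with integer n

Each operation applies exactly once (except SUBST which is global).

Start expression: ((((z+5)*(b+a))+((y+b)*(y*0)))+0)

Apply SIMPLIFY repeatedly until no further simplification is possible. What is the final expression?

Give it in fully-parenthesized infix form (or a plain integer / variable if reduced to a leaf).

Answer: ((z+5)*(b+a))

Derivation:
Start: ((((z+5)*(b+a))+((y+b)*(y*0)))+0)
Step 1: at root: ((((z+5)*(b+a))+((y+b)*(y*0)))+0) -> (((z+5)*(b+a))+((y+b)*(y*0))); overall: ((((z+5)*(b+a))+((y+b)*(y*0)))+0) -> (((z+5)*(b+a))+((y+b)*(y*0)))
Step 2: at RR: (y*0) -> 0; overall: (((z+5)*(b+a))+((y+b)*(y*0))) -> (((z+5)*(b+a))+((y+b)*0))
Step 3: at R: ((y+b)*0) -> 0; overall: (((z+5)*(b+a))+((y+b)*0)) -> (((z+5)*(b+a))+0)
Step 4: at root: (((z+5)*(b+a))+0) -> ((z+5)*(b+a)); overall: (((z+5)*(b+a))+0) -> ((z+5)*(b+a))
Fixed point: ((z+5)*(b+a))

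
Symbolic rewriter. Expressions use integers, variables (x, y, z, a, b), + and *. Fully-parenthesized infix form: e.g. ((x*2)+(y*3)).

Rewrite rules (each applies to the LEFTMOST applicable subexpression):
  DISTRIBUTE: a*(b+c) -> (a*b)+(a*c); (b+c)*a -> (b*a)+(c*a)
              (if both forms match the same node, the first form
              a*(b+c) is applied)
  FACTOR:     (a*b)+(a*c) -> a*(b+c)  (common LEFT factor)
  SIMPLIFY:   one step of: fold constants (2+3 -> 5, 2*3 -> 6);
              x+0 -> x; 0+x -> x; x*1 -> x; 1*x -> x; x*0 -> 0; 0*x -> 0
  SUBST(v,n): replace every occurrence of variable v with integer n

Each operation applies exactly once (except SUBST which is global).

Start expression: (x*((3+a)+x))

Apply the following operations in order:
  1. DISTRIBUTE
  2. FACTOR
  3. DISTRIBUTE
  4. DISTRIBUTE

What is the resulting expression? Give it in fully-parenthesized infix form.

Start: (x*((3+a)+x))
Apply DISTRIBUTE at root (target: (x*((3+a)+x))): (x*((3+a)+x)) -> ((x*(3+a))+(x*x))
Apply FACTOR at root (target: ((x*(3+a))+(x*x))): ((x*(3+a))+(x*x)) -> (x*((3+a)+x))
Apply DISTRIBUTE at root (target: (x*((3+a)+x))): (x*((3+a)+x)) -> ((x*(3+a))+(x*x))
Apply DISTRIBUTE at L (target: (x*(3+a))): ((x*(3+a))+(x*x)) -> (((x*3)+(x*a))+(x*x))

Answer: (((x*3)+(x*a))+(x*x))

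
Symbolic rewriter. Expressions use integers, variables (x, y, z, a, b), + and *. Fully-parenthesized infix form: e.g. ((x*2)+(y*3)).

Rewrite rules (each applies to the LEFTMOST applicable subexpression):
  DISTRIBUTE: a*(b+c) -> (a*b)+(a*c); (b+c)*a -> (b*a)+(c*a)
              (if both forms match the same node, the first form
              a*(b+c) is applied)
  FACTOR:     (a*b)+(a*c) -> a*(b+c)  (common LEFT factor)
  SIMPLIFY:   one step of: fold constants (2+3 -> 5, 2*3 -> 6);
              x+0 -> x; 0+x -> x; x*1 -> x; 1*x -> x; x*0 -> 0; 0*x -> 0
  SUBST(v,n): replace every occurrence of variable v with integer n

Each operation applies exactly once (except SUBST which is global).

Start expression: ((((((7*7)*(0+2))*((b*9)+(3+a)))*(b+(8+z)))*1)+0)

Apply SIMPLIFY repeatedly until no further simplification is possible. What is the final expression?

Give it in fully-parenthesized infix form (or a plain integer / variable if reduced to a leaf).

Start: ((((((7*7)*(0+2))*((b*9)+(3+a)))*(b+(8+z)))*1)+0)
Step 1: at root: ((((((7*7)*(0+2))*((b*9)+(3+a)))*(b+(8+z)))*1)+0) -> (((((7*7)*(0+2))*((b*9)+(3+a)))*(b+(8+z)))*1); overall: ((((((7*7)*(0+2))*((b*9)+(3+a)))*(b+(8+z)))*1)+0) -> (((((7*7)*(0+2))*((b*9)+(3+a)))*(b+(8+z)))*1)
Step 2: at root: (((((7*7)*(0+2))*((b*9)+(3+a)))*(b+(8+z)))*1) -> ((((7*7)*(0+2))*((b*9)+(3+a)))*(b+(8+z))); overall: (((((7*7)*(0+2))*((b*9)+(3+a)))*(b+(8+z)))*1) -> ((((7*7)*(0+2))*((b*9)+(3+a)))*(b+(8+z)))
Step 3: at LLL: (7*7) -> 49; overall: ((((7*7)*(0+2))*((b*9)+(3+a)))*(b+(8+z))) -> (((49*(0+2))*((b*9)+(3+a)))*(b+(8+z)))
Step 4: at LLR: (0+2) -> 2; overall: (((49*(0+2))*((b*9)+(3+a)))*(b+(8+z))) -> (((49*2)*((b*9)+(3+a)))*(b+(8+z)))
Step 5: at LL: (49*2) -> 98; overall: (((49*2)*((b*9)+(3+a)))*(b+(8+z))) -> ((98*((b*9)+(3+a)))*(b+(8+z)))
Fixed point: ((98*((b*9)+(3+a)))*(b+(8+z)))

Answer: ((98*((b*9)+(3+a)))*(b+(8+z)))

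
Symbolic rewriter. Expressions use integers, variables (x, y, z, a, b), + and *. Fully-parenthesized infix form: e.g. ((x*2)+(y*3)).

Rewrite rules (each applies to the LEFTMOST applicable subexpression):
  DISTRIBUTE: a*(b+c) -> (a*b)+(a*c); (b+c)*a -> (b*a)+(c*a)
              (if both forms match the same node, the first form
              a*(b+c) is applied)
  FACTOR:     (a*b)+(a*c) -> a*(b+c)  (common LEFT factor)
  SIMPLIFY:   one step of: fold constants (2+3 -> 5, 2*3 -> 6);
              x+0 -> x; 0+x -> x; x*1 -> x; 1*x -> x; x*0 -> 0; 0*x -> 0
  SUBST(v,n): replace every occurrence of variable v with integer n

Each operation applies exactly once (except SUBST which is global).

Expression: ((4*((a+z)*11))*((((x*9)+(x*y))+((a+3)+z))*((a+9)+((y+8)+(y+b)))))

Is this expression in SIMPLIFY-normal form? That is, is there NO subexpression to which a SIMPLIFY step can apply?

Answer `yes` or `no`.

Answer: yes

Derivation:
Expression: ((4*((a+z)*11))*((((x*9)+(x*y))+((a+3)+z))*((a+9)+((y+8)+(y+b)))))
Scanning for simplifiable subexpressions (pre-order)...
  at root: ((4*((a+z)*11))*((((x*9)+(x*y))+((a+3)+z))*((a+9)+((y+8)+(y+b))))) (not simplifiable)
  at L: (4*((a+z)*11)) (not simplifiable)
  at LR: ((a+z)*11) (not simplifiable)
  at LRL: (a+z) (not simplifiable)
  at R: ((((x*9)+(x*y))+((a+3)+z))*((a+9)+((y+8)+(y+b)))) (not simplifiable)
  at RL: (((x*9)+(x*y))+((a+3)+z)) (not simplifiable)
  at RLL: ((x*9)+(x*y)) (not simplifiable)
  at RLLL: (x*9) (not simplifiable)
  at RLLR: (x*y) (not simplifiable)
  at RLR: ((a+3)+z) (not simplifiable)
  at RLRL: (a+3) (not simplifiable)
  at RR: ((a+9)+((y+8)+(y+b))) (not simplifiable)
  at RRL: (a+9) (not simplifiable)
  at RRR: ((y+8)+(y+b)) (not simplifiable)
  at RRRL: (y+8) (not simplifiable)
  at RRRR: (y+b) (not simplifiable)
Result: no simplifiable subexpression found -> normal form.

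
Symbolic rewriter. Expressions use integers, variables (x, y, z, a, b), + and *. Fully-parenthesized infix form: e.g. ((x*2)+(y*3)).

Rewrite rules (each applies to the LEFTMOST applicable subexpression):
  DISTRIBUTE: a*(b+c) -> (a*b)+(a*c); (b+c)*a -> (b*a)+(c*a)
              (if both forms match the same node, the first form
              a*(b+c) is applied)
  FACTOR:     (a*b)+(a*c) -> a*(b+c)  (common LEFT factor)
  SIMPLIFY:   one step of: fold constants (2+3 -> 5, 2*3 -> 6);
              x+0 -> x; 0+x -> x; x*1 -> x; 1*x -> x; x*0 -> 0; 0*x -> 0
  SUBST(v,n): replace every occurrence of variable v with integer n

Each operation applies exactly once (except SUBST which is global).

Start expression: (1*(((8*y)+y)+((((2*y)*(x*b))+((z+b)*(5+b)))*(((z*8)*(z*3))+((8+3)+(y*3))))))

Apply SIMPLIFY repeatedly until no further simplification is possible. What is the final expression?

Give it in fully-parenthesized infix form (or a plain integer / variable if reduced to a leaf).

Start: (1*(((8*y)+y)+((((2*y)*(x*b))+((z+b)*(5+b)))*(((z*8)*(z*3))+((8+3)+(y*3))))))
Step 1: at root: (1*(((8*y)+y)+((((2*y)*(x*b))+((z+b)*(5+b)))*(((z*8)*(z*3))+((8+3)+(y*3)))))) -> (((8*y)+y)+((((2*y)*(x*b))+((z+b)*(5+b)))*(((z*8)*(z*3))+((8+3)+(y*3))))); overall: (1*(((8*y)+y)+((((2*y)*(x*b))+((z+b)*(5+b)))*(((z*8)*(z*3))+((8+3)+(y*3)))))) -> (((8*y)+y)+((((2*y)*(x*b))+((z+b)*(5+b)))*(((z*8)*(z*3))+((8+3)+(y*3)))))
Step 2: at RRRL: (8+3) -> 11; overall: (((8*y)+y)+((((2*y)*(x*b))+((z+b)*(5+b)))*(((z*8)*(z*3))+((8+3)+(y*3))))) -> (((8*y)+y)+((((2*y)*(x*b))+((z+b)*(5+b)))*(((z*8)*(z*3))+(11+(y*3)))))
Fixed point: (((8*y)+y)+((((2*y)*(x*b))+((z+b)*(5+b)))*(((z*8)*(z*3))+(11+(y*3)))))

Answer: (((8*y)+y)+((((2*y)*(x*b))+((z+b)*(5+b)))*(((z*8)*(z*3))+(11+(y*3)))))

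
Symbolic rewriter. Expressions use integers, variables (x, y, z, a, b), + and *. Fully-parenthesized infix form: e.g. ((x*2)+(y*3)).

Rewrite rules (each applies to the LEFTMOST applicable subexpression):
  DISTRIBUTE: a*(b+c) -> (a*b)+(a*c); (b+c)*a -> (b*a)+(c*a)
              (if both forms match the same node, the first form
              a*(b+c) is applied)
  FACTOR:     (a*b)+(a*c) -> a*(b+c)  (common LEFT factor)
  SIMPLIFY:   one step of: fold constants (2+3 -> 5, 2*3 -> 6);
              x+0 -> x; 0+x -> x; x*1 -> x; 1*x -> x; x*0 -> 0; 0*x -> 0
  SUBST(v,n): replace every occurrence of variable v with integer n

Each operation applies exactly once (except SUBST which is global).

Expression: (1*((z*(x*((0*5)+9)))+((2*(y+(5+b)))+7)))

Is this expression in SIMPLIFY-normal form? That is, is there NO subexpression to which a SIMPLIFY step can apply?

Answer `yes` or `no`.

Expression: (1*((z*(x*((0*5)+9)))+((2*(y+(5+b)))+7)))
Scanning for simplifiable subexpressions (pre-order)...
  at root: (1*((z*(x*((0*5)+9)))+((2*(y+(5+b)))+7))) (SIMPLIFIABLE)
  at R: ((z*(x*((0*5)+9)))+((2*(y+(5+b)))+7)) (not simplifiable)
  at RL: (z*(x*((0*5)+9))) (not simplifiable)
  at RLR: (x*((0*5)+9)) (not simplifiable)
  at RLRR: ((0*5)+9) (not simplifiable)
  at RLRRL: (0*5) (SIMPLIFIABLE)
  at RR: ((2*(y+(5+b)))+7) (not simplifiable)
  at RRL: (2*(y+(5+b))) (not simplifiable)
  at RRLR: (y+(5+b)) (not simplifiable)
  at RRLRR: (5+b) (not simplifiable)
Found simplifiable subexpr at path root: (1*((z*(x*((0*5)+9)))+((2*(y+(5+b)))+7)))
One SIMPLIFY step would give: ((z*(x*((0*5)+9)))+((2*(y+(5+b)))+7))
-> NOT in normal form.

Answer: no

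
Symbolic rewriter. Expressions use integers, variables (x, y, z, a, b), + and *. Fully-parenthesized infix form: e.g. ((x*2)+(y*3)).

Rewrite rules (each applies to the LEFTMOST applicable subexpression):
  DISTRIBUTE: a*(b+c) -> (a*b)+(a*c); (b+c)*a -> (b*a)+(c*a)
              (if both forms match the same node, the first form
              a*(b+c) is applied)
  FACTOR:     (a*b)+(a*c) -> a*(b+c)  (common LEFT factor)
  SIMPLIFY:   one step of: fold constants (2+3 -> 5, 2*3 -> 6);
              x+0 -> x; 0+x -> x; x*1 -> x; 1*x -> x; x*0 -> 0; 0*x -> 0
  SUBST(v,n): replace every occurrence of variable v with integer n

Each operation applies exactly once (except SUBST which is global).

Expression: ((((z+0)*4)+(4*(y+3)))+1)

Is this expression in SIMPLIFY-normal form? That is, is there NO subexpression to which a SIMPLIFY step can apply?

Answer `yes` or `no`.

Answer: no

Derivation:
Expression: ((((z+0)*4)+(4*(y+3)))+1)
Scanning for simplifiable subexpressions (pre-order)...
  at root: ((((z+0)*4)+(4*(y+3)))+1) (not simplifiable)
  at L: (((z+0)*4)+(4*(y+3))) (not simplifiable)
  at LL: ((z+0)*4) (not simplifiable)
  at LLL: (z+0) (SIMPLIFIABLE)
  at LR: (4*(y+3)) (not simplifiable)
  at LRR: (y+3) (not simplifiable)
Found simplifiable subexpr at path LLL: (z+0)
One SIMPLIFY step would give: (((z*4)+(4*(y+3)))+1)
-> NOT in normal form.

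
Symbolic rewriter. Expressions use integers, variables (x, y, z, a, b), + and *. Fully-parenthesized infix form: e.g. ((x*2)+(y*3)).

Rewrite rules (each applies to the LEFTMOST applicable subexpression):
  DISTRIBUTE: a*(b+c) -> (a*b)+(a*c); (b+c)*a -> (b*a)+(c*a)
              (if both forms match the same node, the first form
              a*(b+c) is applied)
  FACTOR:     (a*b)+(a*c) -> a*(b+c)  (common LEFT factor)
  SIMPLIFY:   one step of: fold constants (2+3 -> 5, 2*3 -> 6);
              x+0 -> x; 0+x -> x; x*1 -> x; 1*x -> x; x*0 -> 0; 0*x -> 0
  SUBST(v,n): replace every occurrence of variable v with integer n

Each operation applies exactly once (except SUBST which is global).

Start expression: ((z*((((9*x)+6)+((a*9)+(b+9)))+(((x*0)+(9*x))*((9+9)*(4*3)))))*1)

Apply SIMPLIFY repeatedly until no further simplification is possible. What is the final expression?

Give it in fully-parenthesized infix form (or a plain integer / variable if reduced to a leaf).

Start: ((z*((((9*x)+6)+((a*9)+(b+9)))+(((x*0)+(9*x))*((9+9)*(4*3)))))*1)
Step 1: at root: ((z*((((9*x)+6)+((a*9)+(b+9)))+(((x*0)+(9*x))*((9+9)*(4*3)))))*1) -> (z*((((9*x)+6)+((a*9)+(b+9)))+(((x*0)+(9*x))*((9+9)*(4*3))))); overall: ((z*((((9*x)+6)+((a*9)+(b+9)))+(((x*0)+(9*x))*((9+9)*(4*3)))))*1) -> (z*((((9*x)+6)+((a*9)+(b+9)))+(((x*0)+(9*x))*((9+9)*(4*3)))))
Step 2: at RRLL: (x*0) -> 0; overall: (z*((((9*x)+6)+((a*9)+(b+9)))+(((x*0)+(9*x))*((9+9)*(4*3))))) -> (z*((((9*x)+6)+((a*9)+(b+9)))+((0+(9*x))*((9+9)*(4*3)))))
Step 3: at RRL: (0+(9*x)) -> (9*x); overall: (z*((((9*x)+6)+((a*9)+(b+9)))+((0+(9*x))*((9+9)*(4*3))))) -> (z*((((9*x)+6)+((a*9)+(b+9)))+((9*x)*((9+9)*(4*3)))))
Step 4: at RRRL: (9+9) -> 18; overall: (z*((((9*x)+6)+((a*9)+(b+9)))+((9*x)*((9+9)*(4*3))))) -> (z*((((9*x)+6)+((a*9)+(b+9)))+((9*x)*(18*(4*3)))))
Step 5: at RRRR: (4*3) -> 12; overall: (z*((((9*x)+6)+((a*9)+(b+9)))+((9*x)*(18*(4*3))))) -> (z*((((9*x)+6)+((a*9)+(b+9)))+((9*x)*(18*12))))
Step 6: at RRR: (18*12) -> 216; overall: (z*((((9*x)+6)+((a*9)+(b+9)))+((9*x)*(18*12)))) -> (z*((((9*x)+6)+((a*9)+(b+9)))+((9*x)*216)))
Fixed point: (z*((((9*x)+6)+((a*9)+(b+9)))+((9*x)*216)))

Answer: (z*((((9*x)+6)+((a*9)+(b+9)))+((9*x)*216)))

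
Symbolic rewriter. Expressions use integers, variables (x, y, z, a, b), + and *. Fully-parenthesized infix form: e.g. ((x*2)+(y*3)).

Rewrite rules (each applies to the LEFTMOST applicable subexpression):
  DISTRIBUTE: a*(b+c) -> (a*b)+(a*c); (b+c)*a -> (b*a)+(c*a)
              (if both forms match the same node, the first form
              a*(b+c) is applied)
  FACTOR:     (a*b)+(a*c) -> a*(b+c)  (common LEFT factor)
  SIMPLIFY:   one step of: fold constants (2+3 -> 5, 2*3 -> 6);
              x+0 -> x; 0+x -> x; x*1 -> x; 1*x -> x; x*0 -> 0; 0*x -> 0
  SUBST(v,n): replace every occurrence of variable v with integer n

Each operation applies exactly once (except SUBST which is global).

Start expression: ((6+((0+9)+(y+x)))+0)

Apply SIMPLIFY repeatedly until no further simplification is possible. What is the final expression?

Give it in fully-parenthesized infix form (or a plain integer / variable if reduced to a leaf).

Answer: (6+(9+(y+x)))

Derivation:
Start: ((6+((0+9)+(y+x)))+0)
Step 1: at root: ((6+((0+9)+(y+x)))+0) -> (6+((0+9)+(y+x))); overall: ((6+((0+9)+(y+x)))+0) -> (6+((0+9)+(y+x)))
Step 2: at RL: (0+9) -> 9; overall: (6+((0+9)+(y+x))) -> (6+(9+(y+x)))
Fixed point: (6+(9+(y+x)))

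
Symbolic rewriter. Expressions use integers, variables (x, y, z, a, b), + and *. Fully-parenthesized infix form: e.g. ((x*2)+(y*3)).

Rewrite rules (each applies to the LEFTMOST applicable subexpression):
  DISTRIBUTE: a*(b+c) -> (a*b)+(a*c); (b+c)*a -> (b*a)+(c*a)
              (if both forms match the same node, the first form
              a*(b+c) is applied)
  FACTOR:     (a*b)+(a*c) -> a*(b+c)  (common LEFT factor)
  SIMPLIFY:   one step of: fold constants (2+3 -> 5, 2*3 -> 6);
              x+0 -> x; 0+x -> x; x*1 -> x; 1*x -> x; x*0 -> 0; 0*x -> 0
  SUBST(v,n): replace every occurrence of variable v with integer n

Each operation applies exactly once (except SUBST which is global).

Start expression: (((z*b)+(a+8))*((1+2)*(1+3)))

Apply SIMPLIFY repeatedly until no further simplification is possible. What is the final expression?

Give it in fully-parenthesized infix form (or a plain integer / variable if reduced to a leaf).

Start: (((z*b)+(a+8))*((1+2)*(1+3)))
Step 1: at RL: (1+2) -> 3; overall: (((z*b)+(a+8))*((1+2)*(1+3))) -> (((z*b)+(a+8))*(3*(1+3)))
Step 2: at RR: (1+3) -> 4; overall: (((z*b)+(a+8))*(3*(1+3))) -> (((z*b)+(a+8))*(3*4))
Step 3: at R: (3*4) -> 12; overall: (((z*b)+(a+8))*(3*4)) -> (((z*b)+(a+8))*12)
Fixed point: (((z*b)+(a+8))*12)

Answer: (((z*b)+(a+8))*12)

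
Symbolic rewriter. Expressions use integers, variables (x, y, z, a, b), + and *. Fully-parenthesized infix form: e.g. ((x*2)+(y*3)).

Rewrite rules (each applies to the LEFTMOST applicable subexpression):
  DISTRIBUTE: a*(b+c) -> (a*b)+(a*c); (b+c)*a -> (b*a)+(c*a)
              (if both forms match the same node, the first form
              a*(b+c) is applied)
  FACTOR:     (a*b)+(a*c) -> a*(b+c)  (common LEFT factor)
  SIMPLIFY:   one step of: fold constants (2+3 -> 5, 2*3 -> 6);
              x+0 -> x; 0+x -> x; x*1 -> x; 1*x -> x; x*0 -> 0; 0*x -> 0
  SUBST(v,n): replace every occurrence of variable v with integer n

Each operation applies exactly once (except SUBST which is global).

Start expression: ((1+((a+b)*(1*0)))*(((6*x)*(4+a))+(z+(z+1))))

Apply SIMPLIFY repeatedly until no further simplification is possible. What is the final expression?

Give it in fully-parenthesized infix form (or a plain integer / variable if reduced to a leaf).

Start: ((1+((a+b)*(1*0)))*(((6*x)*(4+a))+(z+(z+1))))
Step 1: at LRR: (1*0) -> 0; overall: ((1+((a+b)*(1*0)))*(((6*x)*(4+a))+(z+(z+1)))) -> ((1+((a+b)*0))*(((6*x)*(4+a))+(z+(z+1))))
Step 2: at LR: ((a+b)*0) -> 0; overall: ((1+((a+b)*0))*(((6*x)*(4+a))+(z+(z+1)))) -> ((1+0)*(((6*x)*(4+a))+(z+(z+1))))
Step 3: at L: (1+0) -> 1; overall: ((1+0)*(((6*x)*(4+a))+(z+(z+1)))) -> (1*(((6*x)*(4+a))+(z+(z+1))))
Step 4: at root: (1*(((6*x)*(4+a))+(z+(z+1)))) -> (((6*x)*(4+a))+(z+(z+1))); overall: (1*(((6*x)*(4+a))+(z+(z+1)))) -> (((6*x)*(4+a))+(z+(z+1)))
Fixed point: (((6*x)*(4+a))+(z+(z+1)))

Answer: (((6*x)*(4+a))+(z+(z+1)))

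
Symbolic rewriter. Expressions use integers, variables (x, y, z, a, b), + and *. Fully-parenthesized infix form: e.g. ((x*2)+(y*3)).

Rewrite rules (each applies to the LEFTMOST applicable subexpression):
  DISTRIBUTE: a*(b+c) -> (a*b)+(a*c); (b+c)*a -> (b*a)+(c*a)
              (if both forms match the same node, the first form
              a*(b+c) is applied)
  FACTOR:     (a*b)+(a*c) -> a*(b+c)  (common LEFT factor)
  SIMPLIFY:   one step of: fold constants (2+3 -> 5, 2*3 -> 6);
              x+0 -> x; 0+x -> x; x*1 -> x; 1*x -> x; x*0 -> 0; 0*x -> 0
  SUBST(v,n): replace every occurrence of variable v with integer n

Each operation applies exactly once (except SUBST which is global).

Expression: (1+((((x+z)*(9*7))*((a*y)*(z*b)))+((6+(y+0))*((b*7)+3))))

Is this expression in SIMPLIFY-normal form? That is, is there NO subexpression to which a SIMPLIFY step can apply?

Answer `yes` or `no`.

Expression: (1+((((x+z)*(9*7))*((a*y)*(z*b)))+((6+(y+0))*((b*7)+3))))
Scanning for simplifiable subexpressions (pre-order)...
  at root: (1+((((x+z)*(9*7))*((a*y)*(z*b)))+((6+(y+0))*((b*7)+3)))) (not simplifiable)
  at R: ((((x+z)*(9*7))*((a*y)*(z*b)))+((6+(y+0))*((b*7)+3))) (not simplifiable)
  at RL: (((x+z)*(9*7))*((a*y)*(z*b))) (not simplifiable)
  at RLL: ((x+z)*(9*7)) (not simplifiable)
  at RLLL: (x+z) (not simplifiable)
  at RLLR: (9*7) (SIMPLIFIABLE)
  at RLR: ((a*y)*(z*b)) (not simplifiable)
  at RLRL: (a*y) (not simplifiable)
  at RLRR: (z*b) (not simplifiable)
  at RR: ((6+(y+0))*((b*7)+3)) (not simplifiable)
  at RRL: (6+(y+0)) (not simplifiable)
  at RRLR: (y+0) (SIMPLIFIABLE)
  at RRR: ((b*7)+3) (not simplifiable)
  at RRRL: (b*7) (not simplifiable)
Found simplifiable subexpr at path RLLR: (9*7)
One SIMPLIFY step would give: (1+((((x+z)*63)*((a*y)*(z*b)))+((6+(y+0))*((b*7)+3))))
-> NOT in normal form.

Answer: no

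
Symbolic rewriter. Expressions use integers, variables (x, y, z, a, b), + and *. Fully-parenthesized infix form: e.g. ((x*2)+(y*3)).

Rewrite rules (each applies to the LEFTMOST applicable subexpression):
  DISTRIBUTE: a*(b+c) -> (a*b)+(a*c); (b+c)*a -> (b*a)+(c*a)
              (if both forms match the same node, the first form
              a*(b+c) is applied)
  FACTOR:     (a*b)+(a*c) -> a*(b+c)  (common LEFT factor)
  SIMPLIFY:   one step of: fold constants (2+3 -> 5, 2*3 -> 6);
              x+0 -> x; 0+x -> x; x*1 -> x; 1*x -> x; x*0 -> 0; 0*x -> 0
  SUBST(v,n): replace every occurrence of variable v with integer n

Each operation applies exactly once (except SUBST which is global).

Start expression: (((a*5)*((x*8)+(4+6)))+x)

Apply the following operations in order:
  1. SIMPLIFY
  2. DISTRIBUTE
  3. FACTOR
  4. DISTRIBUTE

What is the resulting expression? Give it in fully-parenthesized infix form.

Answer: ((((a*5)*(x*8))+((a*5)*10))+x)

Derivation:
Start: (((a*5)*((x*8)+(4+6)))+x)
Apply SIMPLIFY at LRR (target: (4+6)): (((a*5)*((x*8)+(4+6)))+x) -> (((a*5)*((x*8)+10))+x)
Apply DISTRIBUTE at L (target: ((a*5)*((x*8)+10))): (((a*5)*((x*8)+10))+x) -> ((((a*5)*(x*8))+((a*5)*10))+x)
Apply FACTOR at L (target: (((a*5)*(x*8))+((a*5)*10))): ((((a*5)*(x*8))+((a*5)*10))+x) -> (((a*5)*((x*8)+10))+x)
Apply DISTRIBUTE at L (target: ((a*5)*((x*8)+10))): (((a*5)*((x*8)+10))+x) -> ((((a*5)*(x*8))+((a*5)*10))+x)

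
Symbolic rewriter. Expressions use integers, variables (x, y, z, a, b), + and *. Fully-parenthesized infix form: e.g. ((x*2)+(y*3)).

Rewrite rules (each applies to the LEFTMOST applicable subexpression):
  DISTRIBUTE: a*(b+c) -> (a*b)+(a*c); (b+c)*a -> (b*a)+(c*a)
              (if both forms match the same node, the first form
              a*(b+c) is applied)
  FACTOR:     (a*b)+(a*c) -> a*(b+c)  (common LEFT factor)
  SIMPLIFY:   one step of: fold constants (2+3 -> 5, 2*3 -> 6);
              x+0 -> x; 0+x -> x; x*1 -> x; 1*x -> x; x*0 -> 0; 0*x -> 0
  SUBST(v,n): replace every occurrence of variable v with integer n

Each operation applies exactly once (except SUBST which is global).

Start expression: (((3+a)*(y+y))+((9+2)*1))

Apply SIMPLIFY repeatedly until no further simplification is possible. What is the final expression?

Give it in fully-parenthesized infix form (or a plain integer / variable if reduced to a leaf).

Start: (((3+a)*(y+y))+((9+2)*1))
Step 1: at R: ((9+2)*1) -> (9+2); overall: (((3+a)*(y+y))+((9+2)*1)) -> (((3+a)*(y+y))+(9+2))
Step 2: at R: (9+2) -> 11; overall: (((3+a)*(y+y))+(9+2)) -> (((3+a)*(y+y))+11)
Fixed point: (((3+a)*(y+y))+11)

Answer: (((3+a)*(y+y))+11)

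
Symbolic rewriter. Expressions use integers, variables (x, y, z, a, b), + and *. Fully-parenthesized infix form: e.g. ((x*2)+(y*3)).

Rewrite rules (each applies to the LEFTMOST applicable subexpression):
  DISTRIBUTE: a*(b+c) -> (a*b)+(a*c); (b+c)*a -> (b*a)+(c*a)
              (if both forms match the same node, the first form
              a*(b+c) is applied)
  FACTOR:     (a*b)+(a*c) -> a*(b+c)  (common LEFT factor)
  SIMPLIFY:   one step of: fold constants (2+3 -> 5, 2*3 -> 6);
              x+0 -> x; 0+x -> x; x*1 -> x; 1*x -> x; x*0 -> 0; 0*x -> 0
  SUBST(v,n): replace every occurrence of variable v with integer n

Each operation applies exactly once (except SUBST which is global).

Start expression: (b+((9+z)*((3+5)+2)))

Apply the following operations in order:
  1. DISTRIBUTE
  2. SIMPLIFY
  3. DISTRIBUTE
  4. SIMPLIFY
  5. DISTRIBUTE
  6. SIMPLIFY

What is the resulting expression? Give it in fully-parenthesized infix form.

Start: (b+((9+z)*((3+5)+2)))
Apply DISTRIBUTE at R (target: ((9+z)*((3+5)+2))): (b+((9+z)*((3+5)+2))) -> (b+(((9+z)*(3+5))+((9+z)*2)))
Apply SIMPLIFY at RLR (target: (3+5)): (b+(((9+z)*(3+5))+((9+z)*2))) -> (b+(((9+z)*8)+((9+z)*2)))
Apply DISTRIBUTE at RL (target: ((9+z)*8)): (b+(((9+z)*8)+((9+z)*2))) -> (b+(((9*8)+(z*8))+((9+z)*2)))
Apply SIMPLIFY at RLL (target: (9*8)): (b+(((9*8)+(z*8))+((9+z)*2))) -> (b+((72+(z*8))+((9+z)*2)))
Apply DISTRIBUTE at RR (target: ((9+z)*2)): (b+((72+(z*8))+((9+z)*2))) -> (b+((72+(z*8))+((9*2)+(z*2))))
Apply SIMPLIFY at RRL (target: (9*2)): (b+((72+(z*8))+((9*2)+(z*2)))) -> (b+((72+(z*8))+(18+(z*2))))

Answer: (b+((72+(z*8))+(18+(z*2))))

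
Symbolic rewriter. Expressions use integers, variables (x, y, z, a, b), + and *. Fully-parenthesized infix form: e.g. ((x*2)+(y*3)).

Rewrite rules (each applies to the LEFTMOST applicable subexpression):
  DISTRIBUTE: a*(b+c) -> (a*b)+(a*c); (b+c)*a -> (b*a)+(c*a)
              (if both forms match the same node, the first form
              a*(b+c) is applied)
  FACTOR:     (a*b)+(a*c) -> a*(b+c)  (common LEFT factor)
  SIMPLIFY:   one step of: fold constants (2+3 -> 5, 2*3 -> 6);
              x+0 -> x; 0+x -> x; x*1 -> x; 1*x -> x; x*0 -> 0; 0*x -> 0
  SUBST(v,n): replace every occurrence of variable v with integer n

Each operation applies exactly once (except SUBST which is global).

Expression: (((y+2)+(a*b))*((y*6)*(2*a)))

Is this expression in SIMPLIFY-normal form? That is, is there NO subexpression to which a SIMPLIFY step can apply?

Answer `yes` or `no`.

Answer: yes

Derivation:
Expression: (((y+2)+(a*b))*((y*6)*(2*a)))
Scanning for simplifiable subexpressions (pre-order)...
  at root: (((y+2)+(a*b))*((y*6)*(2*a))) (not simplifiable)
  at L: ((y+2)+(a*b)) (not simplifiable)
  at LL: (y+2) (not simplifiable)
  at LR: (a*b) (not simplifiable)
  at R: ((y*6)*(2*a)) (not simplifiable)
  at RL: (y*6) (not simplifiable)
  at RR: (2*a) (not simplifiable)
Result: no simplifiable subexpression found -> normal form.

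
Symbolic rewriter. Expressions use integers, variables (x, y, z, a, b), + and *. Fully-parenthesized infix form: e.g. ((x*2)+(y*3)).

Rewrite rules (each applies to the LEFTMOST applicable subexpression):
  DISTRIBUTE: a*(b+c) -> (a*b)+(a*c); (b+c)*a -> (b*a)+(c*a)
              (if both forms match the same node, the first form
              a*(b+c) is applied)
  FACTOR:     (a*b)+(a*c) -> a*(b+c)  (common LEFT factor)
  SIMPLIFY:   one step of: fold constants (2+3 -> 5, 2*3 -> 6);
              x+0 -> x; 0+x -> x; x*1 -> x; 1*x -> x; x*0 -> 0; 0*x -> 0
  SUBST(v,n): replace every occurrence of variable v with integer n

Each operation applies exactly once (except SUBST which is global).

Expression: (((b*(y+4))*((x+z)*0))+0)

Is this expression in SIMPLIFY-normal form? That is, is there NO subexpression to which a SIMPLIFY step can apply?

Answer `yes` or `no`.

Expression: (((b*(y+4))*((x+z)*0))+0)
Scanning for simplifiable subexpressions (pre-order)...
  at root: (((b*(y+4))*((x+z)*0))+0) (SIMPLIFIABLE)
  at L: ((b*(y+4))*((x+z)*0)) (not simplifiable)
  at LL: (b*(y+4)) (not simplifiable)
  at LLR: (y+4) (not simplifiable)
  at LR: ((x+z)*0) (SIMPLIFIABLE)
  at LRL: (x+z) (not simplifiable)
Found simplifiable subexpr at path root: (((b*(y+4))*((x+z)*0))+0)
One SIMPLIFY step would give: ((b*(y+4))*((x+z)*0))
-> NOT in normal form.

Answer: no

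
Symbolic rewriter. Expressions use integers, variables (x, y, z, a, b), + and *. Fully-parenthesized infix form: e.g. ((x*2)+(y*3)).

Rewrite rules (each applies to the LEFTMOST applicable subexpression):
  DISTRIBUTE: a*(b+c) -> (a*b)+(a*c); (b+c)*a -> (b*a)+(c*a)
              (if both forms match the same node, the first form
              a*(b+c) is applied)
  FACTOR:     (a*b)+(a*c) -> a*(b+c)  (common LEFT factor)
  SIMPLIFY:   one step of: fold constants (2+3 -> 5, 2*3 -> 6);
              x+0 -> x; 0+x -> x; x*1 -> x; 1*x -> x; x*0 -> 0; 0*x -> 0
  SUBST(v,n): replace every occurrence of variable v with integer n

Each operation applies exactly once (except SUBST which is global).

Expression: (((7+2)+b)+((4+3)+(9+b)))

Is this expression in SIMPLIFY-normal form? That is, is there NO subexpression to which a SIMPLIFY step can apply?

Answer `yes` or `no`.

Expression: (((7+2)+b)+((4+3)+(9+b)))
Scanning for simplifiable subexpressions (pre-order)...
  at root: (((7+2)+b)+((4+3)+(9+b))) (not simplifiable)
  at L: ((7+2)+b) (not simplifiable)
  at LL: (7+2) (SIMPLIFIABLE)
  at R: ((4+3)+(9+b)) (not simplifiable)
  at RL: (4+3) (SIMPLIFIABLE)
  at RR: (9+b) (not simplifiable)
Found simplifiable subexpr at path LL: (7+2)
One SIMPLIFY step would give: ((9+b)+((4+3)+(9+b)))
-> NOT in normal form.

Answer: no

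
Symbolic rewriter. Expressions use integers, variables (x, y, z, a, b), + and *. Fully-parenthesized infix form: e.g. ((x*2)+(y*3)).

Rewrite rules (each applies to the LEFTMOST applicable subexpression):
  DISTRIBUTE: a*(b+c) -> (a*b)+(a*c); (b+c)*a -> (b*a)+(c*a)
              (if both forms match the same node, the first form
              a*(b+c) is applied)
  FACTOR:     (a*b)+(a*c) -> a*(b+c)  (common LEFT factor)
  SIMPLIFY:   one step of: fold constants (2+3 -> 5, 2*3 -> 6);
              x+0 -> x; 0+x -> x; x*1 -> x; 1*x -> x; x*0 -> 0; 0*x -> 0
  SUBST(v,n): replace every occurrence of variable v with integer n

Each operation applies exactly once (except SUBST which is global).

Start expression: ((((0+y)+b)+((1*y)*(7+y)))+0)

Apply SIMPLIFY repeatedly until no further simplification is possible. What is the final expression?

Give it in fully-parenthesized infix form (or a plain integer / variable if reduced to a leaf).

Start: ((((0+y)+b)+((1*y)*(7+y)))+0)
Step 1: at root: ((((0+y)+b)+((1*y)*(7+y)))+0) -> (((0+y)+b)+((1*y)*(7+y))); overall: ((((0+y)+b)+((1*y)*(7+y)))+0) -> (((0+y)+b)+((1*y)*(7+y)))
Step 2: at LL: (0+y) -> y; overall: (((0+y)+b)+((1*y)*(7+y))) -> ((y+b)+((1*y)*(7+y)))
Step 3: at RL: (1*y) -> y; overall: ((y+b)+((1*y)*(7+y))) -> ((y+b)+(y*(7+y)))
Fixed point: ((y+b)+(y*(7+y)))

Answer: ((y+b)+(y*(7+y)))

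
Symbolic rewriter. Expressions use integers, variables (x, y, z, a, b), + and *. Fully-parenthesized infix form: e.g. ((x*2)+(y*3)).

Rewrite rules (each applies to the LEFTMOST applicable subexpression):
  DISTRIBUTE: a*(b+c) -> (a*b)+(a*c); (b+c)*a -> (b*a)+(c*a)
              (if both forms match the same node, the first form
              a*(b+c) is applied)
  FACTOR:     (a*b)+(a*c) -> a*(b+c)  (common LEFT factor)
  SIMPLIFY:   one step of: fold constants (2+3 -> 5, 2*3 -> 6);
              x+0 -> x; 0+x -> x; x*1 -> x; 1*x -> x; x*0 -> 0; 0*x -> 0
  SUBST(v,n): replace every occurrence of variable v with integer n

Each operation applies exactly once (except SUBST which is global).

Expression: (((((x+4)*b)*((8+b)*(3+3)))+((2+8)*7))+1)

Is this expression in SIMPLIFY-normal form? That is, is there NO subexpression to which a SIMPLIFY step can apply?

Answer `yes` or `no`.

Expression: (((((x+4)*b)*((8+b)*(3+3)))+((2+8)*7))+1)
Scanning for simplifiable subexpressions (pre-order)...
  at root: (((((x+4)*b)*((8+b)*(3+3)))+((2+8)*7))+1) (not simplifiable)
  at L: ((((x+4)*b)*((8+b)*(3+3)))+((2+8)*7)) (not simplifiable)
  at LL: (((x+4)*b)*((8+b)*(3+3))) (not simplifiable)
  at LLL: ((x+4)*b) (not simplifiable)
  at LLLL: (x+4) (not simplifiable)
  at LLR: ((8+b)*(3+3)) (not simplifiable)
  at LLRL: (8+b) (not simplifiable)
  at LLRR: (3+3) (SIMPLIFIABLE)
  at LR: ((2+8)*7) (not simplifiable)
  at LRL: (2+8) (SIMPLIFIABLE)
Found simplifiable subexpr at path LLRR: (3+3)
One SIMPLIFY step would give: (((((x+4)*b)*((8+b)*6))+((2+8)*7))+1)
-> NOT in normal form.

Answer: no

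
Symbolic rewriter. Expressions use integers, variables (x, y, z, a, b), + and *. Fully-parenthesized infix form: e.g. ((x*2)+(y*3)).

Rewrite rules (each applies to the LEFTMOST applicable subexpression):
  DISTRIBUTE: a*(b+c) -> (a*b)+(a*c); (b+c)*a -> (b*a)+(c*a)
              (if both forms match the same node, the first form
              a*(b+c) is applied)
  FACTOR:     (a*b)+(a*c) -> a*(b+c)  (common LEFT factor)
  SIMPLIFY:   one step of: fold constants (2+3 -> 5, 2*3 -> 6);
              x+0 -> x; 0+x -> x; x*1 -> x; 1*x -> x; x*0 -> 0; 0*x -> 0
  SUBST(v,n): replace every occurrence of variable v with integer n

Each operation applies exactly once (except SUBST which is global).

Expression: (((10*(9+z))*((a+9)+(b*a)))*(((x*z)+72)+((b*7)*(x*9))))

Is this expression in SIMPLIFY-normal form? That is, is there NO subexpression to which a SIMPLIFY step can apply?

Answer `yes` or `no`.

Answer: yes

Derivation:
Expression: (((10*(9+z))*((a+9)+(b*a)))*(((x*z)+72)+((b*7)*(x*9))))
Scanning for simplifiable subexpressions (pre-order)...
  at root: (((10*(9+z))*((a+9)+(b*a)))*(((x*z)+72)+((b*7)*(x*9)))) (not simplifiable)
  at L: ((10*(9+z))*((a+9)+(b*a))) (not simplifiable)
  at LL: (10*(9+z)) (not simplifiable)
  at LLR: (9+z) (not simplifiable)
  at LR: ((a+9)+(b*a)) (not simplifiable)
  at LRL: (a+9) (not simplifiable)
  at LRR: (b*a) (not simplifiable)
  at R: (((x*z)+72)+((b*7)*(x*9))) (not simplifiable)
  at RL: ((x*z)+72) (not simplifiable)
  at RLL: (x*z) (not simplifiable)
  at RR: ((b*7)*(x*9)) (not simplifiable)
  at RRL: (b*7) (not simplifiable)
  at RRR: (x*9) (not simplifiable)
Result: no simplifiable subexpression found -> normal form.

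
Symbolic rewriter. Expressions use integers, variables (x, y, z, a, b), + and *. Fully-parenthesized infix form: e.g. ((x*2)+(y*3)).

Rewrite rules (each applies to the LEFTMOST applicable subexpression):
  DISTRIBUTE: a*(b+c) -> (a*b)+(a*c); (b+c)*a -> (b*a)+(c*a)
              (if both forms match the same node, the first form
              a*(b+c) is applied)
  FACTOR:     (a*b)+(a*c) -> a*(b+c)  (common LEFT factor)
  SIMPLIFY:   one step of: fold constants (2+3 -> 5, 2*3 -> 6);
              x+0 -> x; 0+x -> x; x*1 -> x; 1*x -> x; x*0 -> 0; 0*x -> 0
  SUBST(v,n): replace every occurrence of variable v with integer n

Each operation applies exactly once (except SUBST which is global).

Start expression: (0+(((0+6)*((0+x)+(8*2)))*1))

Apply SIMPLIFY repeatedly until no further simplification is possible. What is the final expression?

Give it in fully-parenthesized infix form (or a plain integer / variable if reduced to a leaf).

Answer: (6*(x+16))

Derivation:
Start: (0+(((0+6)*((0+x)+(8*2)))*1))
Step 1: at root: (0+(((0+6)*((0+x)+(8*2)))*1)) -> (((0+6)*((0+x)+(8*2)))*1); overall: (0+(((0+6)*((0+x)+(8*2)))*1)) -> (((0+6)*((0+x)+(8*2)))*1)
Step 2: at root: (((0+6)*((0+x)+(8*2)))*1) -> ((0+6)*((0+x)+(8*2))); overall: (((0+6)*((0+x)+(8*2)))*1) -> ((0+6)*((0+x)+(8*2)))
Step 3: at L: (0+6) -> 6; overall: ((0+6)*((0+x)+(8*2))) -> (6*((0+x)+(8*2)))
Step 4: at RL: (0+x) -> x; overall: (6*((0+x)+(8*2))) -> (6*(x+(8*2)))
Step 5: at RR: (8*2) -> 16; overall: (6*(x+(8*2))) -> (6*(x+16))
Fixed point: (6*(x+16))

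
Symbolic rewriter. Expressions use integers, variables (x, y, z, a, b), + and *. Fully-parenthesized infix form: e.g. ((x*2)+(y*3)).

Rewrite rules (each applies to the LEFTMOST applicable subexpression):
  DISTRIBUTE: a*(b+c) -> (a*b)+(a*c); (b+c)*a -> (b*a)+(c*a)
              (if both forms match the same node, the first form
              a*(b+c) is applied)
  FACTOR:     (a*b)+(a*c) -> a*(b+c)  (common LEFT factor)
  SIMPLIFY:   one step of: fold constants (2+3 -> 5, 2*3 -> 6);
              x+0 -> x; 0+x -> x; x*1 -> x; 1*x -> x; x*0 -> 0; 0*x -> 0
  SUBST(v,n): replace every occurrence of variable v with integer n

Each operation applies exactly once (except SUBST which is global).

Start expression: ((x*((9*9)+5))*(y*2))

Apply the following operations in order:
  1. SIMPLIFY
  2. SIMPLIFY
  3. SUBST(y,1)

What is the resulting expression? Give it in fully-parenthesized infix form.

Start: ((x*((9*9)+5))*(y*2))
Apply SIMPLIFY at LRL (target: (9*9)): ((x*((9*9)+5))*(y*2)) -> ((x*(81+5))*(y*2))
Apply SIMPLIFY at LR (target: (81+5)): ((x*(81+5))*(y*2)) -> ((x*86)*(y*2))
Apply SUBST(y,1): ((x*86)*(y*2)) -> ((x*86)*(1*2))

Answer: ((x*86)*(1*2))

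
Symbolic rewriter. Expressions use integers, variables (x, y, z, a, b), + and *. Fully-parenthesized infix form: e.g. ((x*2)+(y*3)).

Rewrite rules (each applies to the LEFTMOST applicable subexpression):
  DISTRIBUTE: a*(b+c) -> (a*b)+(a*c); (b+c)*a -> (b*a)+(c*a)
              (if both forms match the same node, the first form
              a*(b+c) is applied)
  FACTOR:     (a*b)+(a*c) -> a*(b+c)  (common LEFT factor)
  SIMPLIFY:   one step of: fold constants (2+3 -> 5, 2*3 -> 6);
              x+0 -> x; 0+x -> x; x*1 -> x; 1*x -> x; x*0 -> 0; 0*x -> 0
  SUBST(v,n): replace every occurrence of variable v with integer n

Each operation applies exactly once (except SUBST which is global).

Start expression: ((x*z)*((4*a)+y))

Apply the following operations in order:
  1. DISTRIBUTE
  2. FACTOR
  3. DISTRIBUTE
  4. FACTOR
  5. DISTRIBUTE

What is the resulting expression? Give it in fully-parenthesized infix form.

Answer: (((x*z)*(4*a))+((x*z)*y))

Derivation:
Start: ((x*z)*((4*a)+y))
Apply DISTRIBUTE at root (target: ((x*z)*((4*a)+y))): ((x*z)*((4*a)+y)) -> (((x*z)*(4*a))+((x*z)*y))
Apply FACTOR at root (target: (((x*z)*(4*a))+((x*z)*y))): (((x*z)*(4*a))+((x*z)*y)) -> ((x*z)*((4*a)+y))
Apply DISTRIBUTE at root (target: ((x*z)*((4*a)+y))): ((x*z)*((4*a)+y)) -> (((x*z)*(4*a))+((x*z)*y))
Apply FACTOR at root (target: (((x*z)*(4*a))+((x*z)*y))): (((x*z)*(4*a))+((x*z)*y)) -> ((x*z)*((4*a)+y))
Apply DISTRIBUTE at root (target: ((x*z)*((4*a)+y))): ((x*z)*((4*a)+y)) -> (((x*z)*(4*a))+((x*z)*y))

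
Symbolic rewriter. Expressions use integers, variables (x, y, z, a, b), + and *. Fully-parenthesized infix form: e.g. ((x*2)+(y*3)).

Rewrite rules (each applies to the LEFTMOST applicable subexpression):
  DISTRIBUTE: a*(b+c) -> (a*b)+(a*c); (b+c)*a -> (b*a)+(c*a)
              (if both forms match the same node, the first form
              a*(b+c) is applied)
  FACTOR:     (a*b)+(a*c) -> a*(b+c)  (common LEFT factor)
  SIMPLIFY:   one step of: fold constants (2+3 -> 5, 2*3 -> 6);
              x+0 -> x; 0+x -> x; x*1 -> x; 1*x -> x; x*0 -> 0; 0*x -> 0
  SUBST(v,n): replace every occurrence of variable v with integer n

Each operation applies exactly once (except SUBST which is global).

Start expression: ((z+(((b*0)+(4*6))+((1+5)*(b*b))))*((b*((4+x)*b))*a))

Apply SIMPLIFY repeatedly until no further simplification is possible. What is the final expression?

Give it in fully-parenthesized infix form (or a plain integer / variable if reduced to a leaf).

Answer: ((z+(24+(6*(b*b))))*((b*((4+x)*b))*a))

Derivation:
Start: ((z+(((b*0)+(4*6))+((1+5)*(b*b))))*((b*((4+x)*b))*a))
Step 1: at LRLL: (b*0) -> 0; overall: ((z+(((b*0)+(4*6))+((1+5)*(b*b))))*((b*((4+x)*b))*a)) -> ((z+((0+(4*6))+((1+5)*(b*b))))*((b*((4+x)*b))*a))
Step 2: at LRL: (0+(4*6)) -> (4*6); overall: ((z+((0+(4*6))+((1+5)*(b*b))))*((b*((4+x)*b))*a)) -> ((z+((4*6)+((1+5)*(b*b))))*((b*((4+x)*b))*a))
Step 3: at LRL: (4*6) -> 24; overall: ((z+((4*6)+((1+5)*(b*b))))*((b*((4+x)*b))*a)) -> ((z+(24+((1+5)*(b*b))))*((b*((4+x)*b))*a))
Step 4: at LRRL: (1+5) -> 6; overall: ((z+(24+((1+5)*(b*b))))*((b*((4+x)*b))*a)) -> ((z+(24+(6*(b*b))))*((b*((4+x)*b))*a))
Fixed point: ((z+(24+(6*(b*b))))*((b*((4+x)*b))*a))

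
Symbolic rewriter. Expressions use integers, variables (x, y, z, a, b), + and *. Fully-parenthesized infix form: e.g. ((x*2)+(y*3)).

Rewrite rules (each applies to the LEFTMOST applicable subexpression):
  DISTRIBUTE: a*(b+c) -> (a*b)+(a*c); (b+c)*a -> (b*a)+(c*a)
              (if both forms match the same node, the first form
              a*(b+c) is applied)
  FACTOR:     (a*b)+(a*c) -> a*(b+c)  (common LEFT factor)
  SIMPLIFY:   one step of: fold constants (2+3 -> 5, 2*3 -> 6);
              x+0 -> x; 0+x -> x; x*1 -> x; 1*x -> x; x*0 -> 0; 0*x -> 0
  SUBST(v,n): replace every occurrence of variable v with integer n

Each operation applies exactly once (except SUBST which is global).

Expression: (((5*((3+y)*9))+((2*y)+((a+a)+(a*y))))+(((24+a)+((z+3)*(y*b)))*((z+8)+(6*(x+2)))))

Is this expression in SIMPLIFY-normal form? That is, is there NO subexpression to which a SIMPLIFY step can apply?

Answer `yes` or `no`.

Expression: (((5*((3+y)*9))+((2*y)+((a+a)+(a*y))))+(((24+a)+((z+3)*(y*b)))*((z+8)+(6*(x+2)))))
Scanning for simplifiable subexpressions (pre-order)...
  at root: (((5*((3+y)*9))+((2*y)+((a+a)+(a*y))))+(((24+a)+((z+3)*(y*b)))*((z+8)+(6*(x+2))))) (not simplifiable)
  at L: ((5*((3+y)*9))+((2*y)+((a+a)+(a*y)))) (not simplifiable)
  at LL: (5*((3+y)*9)) (not simplifiable)
  at LLR: ((3+y)*9) (not simplifiable)
  at LLRL: (3+y) (not simplifiable)
  at LR: ((2*y)+((a+a)+(a*y))) (not simplifiable)
  at LRL: (2*y) (not simplifiable)
  at LRR: ((a+a)+(a*y)) (not simplifiable)
  at LRRL: (a+a) (not simplifiable)
  at LRRR: (a*y) (not simplifiable)
  at R: (((24+a)+((z+3)*(y*b)))*((z+8)+(6*(x+2)))) (not simplifiable)
  at RL: ((24+a)+((z+3)*(y*b))) (not simplifiable)
  at RLL: (24+a) (not simplifiable)
  at RLR: ((z+3)*(y*b)) (not simplifiable)
  at RLRL: (z+3) (not simplifiable)
  at RLRR: (y*b) (not simplifiable)
  at RR: ((z+8)+(6*(x+2))) (not simplifiable)
  at RRL: (z+8) (not simplifiable)
  at RRR: (6*(x+2)) (not simplifiable)
  at RRRR: (x+2) (not simplifiable)
Result: no simplifiable subexpression found -> normal form.

Answer: yes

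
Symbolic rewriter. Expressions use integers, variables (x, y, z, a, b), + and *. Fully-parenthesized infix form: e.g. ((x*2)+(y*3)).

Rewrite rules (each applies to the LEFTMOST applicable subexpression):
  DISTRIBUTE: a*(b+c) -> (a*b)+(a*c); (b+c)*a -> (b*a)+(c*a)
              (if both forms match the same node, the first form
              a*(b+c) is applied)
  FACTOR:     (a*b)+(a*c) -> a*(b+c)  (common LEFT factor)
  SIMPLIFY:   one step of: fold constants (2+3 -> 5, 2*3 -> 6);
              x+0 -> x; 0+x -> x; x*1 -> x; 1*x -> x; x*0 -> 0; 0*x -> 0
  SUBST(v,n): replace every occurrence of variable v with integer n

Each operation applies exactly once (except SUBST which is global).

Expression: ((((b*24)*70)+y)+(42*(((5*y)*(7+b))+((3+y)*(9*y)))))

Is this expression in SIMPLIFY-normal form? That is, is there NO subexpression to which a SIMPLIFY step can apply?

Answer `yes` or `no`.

Expression: ((((b*24)*70)+y)+(42*(((5*y)*(7+b))+((3+y)*(9*y)))))
Scanning for simplifiable subexpressions (pre-order)...
  at root: ((((b*24)*70)+y)+(42*(((5*y)*(7+b))+((3+y)*(9*y))))) (not simplifiable)
  at L: (((b*24)*70)+y) (not simplifiable)
  at LL: ((b*24)*70) (not simplifiable)
  at LLL: (b*24) (not simplifiable)
  at R: (42*(((5*y)*(7+b))+((3+y)*(9*y)))) (not simplifiable)
  at RR: (((5*y)*(7+b))+((3+y)*(9*y))) (not simplifiable)
  at RRL: ((5*y)*(7+b)) (not simplifiable)
  at RRLL: (5*y) (not simplifiable)
  at RRLR: (7+b) (not simplifiable)
  at RRR: ((3+y)*(9*y)) (not simplifiable)
  at RRRL: (3+y) (not simplifiable)
  at RRRR: (9*y) (not simplifiable)
Result: no simplifiable subexpression found -> normal form.

Answer: yes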